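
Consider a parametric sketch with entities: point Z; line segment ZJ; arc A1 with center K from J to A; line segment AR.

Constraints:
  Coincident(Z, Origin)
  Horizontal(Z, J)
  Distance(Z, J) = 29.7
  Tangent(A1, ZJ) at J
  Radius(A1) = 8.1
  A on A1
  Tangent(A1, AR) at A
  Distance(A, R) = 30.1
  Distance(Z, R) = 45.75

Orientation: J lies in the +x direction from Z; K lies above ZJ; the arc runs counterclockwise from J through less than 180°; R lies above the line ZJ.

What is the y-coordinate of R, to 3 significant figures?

38.8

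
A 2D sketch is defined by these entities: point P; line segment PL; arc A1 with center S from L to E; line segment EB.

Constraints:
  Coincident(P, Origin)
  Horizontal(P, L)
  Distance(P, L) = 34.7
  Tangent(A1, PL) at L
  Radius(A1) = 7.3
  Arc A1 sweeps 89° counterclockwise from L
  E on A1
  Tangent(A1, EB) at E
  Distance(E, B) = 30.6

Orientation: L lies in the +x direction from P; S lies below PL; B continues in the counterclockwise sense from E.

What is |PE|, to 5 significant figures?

28.324

P is at the origin; P and L share the same y with |PL| = 34.7 and L on the +x side, so L = (34.700, 0.0000). A1 meets PL tangentially, so SL is at right angles to PL, so S = L + (0, -7.3) = (34.700, -7.3000). On A1, L sits at bearing 90° from S; an 89° counterclockwise sweep puts E at bearing 179°, so E = S + 7.3·(cos 179°, sin 179°) = (27.401, -7.1726). Then |PE| = |E − P| = 28.324.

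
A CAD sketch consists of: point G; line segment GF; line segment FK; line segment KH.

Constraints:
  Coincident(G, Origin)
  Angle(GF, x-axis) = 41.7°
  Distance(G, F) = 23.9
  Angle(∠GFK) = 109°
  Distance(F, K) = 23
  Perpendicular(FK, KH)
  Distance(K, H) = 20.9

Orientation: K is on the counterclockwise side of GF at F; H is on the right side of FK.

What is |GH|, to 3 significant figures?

53.3

G is at the origin; GF runs at 41.7° with length 23.9, so F = 23.9·(cos 41.7°, sin 41.7°) = (17.8, 15.9). ∠GFK = 109.0°, so FK runs at 41.7° + (180° − 109.0°) = 113° from the x-axis; with |FK| = 23.0, K = F + 23.0·(cos 113°, sin 113°) = (8.97, 37.1). FK ⟂ KH; with |KH| = 20.9 on the right of FK, H = K + 20.9·(0.923, 0.386) = (28.2, 45.2). Then |GH| = |H − G| = 53.3.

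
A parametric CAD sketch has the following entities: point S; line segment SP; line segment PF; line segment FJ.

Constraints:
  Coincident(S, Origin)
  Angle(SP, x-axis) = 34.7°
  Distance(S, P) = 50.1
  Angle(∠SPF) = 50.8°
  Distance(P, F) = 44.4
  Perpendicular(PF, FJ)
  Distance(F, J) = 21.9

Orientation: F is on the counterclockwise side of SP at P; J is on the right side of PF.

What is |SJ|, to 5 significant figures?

62.046

∠SPF = 50.8°, so PF runs at 34.7° + (180° − 50.8°) = 163.90° from the x-axis; with |PF| = 44.4, F = P + 44.4·(cos 163.90°, sin 163.90°) = (-1.4692, 40.834). PF ⟂ FJ; with |FJ| = 21.9 on the right of PF, J = F + 21.9·(0.27731, 0.96078) = (4.6040, 61.875). Then |SJ| = |J − S| = 62.046.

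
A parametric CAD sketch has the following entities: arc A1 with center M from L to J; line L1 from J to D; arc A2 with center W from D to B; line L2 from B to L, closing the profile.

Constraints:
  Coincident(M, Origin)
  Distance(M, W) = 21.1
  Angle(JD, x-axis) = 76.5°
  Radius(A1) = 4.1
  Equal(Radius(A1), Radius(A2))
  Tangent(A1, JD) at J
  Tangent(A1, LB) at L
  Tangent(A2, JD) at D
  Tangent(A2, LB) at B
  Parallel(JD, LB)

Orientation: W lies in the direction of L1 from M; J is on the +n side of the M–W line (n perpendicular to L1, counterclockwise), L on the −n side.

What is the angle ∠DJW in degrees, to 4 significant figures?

11.00°

Tangency of A1 to both parallel lines with radius 4.1 puts J and L at M ± 4.1·n: J = (-3.987, 0.9571), L = (3.987, -0.9571). Equal radii place D and B the same way about W: D = W + 4.1·n = (0.9390, 21.47), B = W − 4.1·n = (8.912, 19.56). Then cos ∠DJW = JD·JW / (|JD||JW|), giving 11.00°.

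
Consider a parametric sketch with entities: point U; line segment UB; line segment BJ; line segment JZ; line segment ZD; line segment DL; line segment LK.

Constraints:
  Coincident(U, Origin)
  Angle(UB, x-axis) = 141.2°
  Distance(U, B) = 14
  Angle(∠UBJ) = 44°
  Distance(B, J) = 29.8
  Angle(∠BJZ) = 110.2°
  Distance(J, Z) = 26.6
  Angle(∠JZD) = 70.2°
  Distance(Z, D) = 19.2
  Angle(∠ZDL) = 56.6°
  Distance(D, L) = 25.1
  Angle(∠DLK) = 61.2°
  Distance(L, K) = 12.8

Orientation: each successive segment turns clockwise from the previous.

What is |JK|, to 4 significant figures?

18.14

∠ZDL = 56.6° gives DL at 62.20° from the x-axis; with |DL| = 25.1, L = (22.77, 7.774). ∠DLK = 61.2° gives LK at -56.60° from the x-axis; with |LK| = 12.8, K = (29.82, -2.912). Then |JK| = |K − J| = 18.14.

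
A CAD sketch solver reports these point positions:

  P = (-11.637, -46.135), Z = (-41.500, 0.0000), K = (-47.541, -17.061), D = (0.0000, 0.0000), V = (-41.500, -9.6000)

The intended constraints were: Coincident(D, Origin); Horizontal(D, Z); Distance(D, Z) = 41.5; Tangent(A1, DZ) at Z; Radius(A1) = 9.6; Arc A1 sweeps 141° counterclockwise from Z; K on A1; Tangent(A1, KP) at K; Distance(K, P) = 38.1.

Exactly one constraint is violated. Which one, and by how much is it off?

Distance(K, P) = 38.1 — off by 8.10.

D = (0.00, 0.00) ✓; D.y = 0.00, Z.y = 0.00 ✓; |DZ| = 41.50 ✓; ∠(VZ, ZD) = 90.00° ✓; |VZ| = 9.600 ✓; bearing(V→K) − bearing(V→Z) = 141.0° ✓; |VK| = 9.600 ✓; ∠(VK, KP) = 90.00° ✓; |KP| = 46.20 ✗.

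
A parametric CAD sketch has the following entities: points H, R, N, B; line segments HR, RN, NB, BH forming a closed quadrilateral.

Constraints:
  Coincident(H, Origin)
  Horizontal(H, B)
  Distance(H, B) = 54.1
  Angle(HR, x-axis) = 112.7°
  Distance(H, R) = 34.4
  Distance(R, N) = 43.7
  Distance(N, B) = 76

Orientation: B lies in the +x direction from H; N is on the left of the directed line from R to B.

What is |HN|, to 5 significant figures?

66.810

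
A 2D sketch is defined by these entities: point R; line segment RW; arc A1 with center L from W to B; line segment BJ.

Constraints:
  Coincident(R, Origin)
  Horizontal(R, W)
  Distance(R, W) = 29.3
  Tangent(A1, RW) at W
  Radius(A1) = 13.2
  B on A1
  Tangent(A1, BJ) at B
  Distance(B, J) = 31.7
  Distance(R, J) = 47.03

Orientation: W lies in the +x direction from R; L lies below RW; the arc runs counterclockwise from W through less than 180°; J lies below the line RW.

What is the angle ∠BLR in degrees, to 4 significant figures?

22.61°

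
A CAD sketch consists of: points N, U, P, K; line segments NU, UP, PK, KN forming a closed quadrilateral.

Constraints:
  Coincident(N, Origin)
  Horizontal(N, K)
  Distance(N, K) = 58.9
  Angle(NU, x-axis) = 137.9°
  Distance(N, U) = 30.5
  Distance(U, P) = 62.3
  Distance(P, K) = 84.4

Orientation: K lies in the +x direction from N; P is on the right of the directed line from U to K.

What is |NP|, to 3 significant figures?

43.9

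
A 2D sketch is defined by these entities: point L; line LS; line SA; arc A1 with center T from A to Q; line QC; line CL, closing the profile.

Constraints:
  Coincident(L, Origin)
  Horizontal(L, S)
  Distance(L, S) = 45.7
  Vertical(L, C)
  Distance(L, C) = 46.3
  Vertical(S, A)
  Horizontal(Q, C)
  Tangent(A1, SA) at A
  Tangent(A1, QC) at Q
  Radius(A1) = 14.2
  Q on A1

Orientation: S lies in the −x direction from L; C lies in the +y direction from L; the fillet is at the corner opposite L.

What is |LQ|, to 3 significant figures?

56.0

L is at the origin; LS is horizontal with |LS| = 45.7 and S on the −x side, so S = (-45.7, 0.00). LC is vertical with |LC| = 46.3 and C on the +y side, so C = (0.00, 46.3). The virtual corner opposite L is at (-45.7, 46.3). Since A1 is tangent to SA there, TA ⟂ SA and since A1 is tangent to QC there, TQ ⟂ QC, with radius 14.2, so the center T sits 14.2 in from both sides at T = (-31.5, 32.1). That places the tangent points at A = (-45.7, 32.1) on SA and Q = (-31.5, 46.3) on QC. Then |LQ| = |Q − L| = 56.0.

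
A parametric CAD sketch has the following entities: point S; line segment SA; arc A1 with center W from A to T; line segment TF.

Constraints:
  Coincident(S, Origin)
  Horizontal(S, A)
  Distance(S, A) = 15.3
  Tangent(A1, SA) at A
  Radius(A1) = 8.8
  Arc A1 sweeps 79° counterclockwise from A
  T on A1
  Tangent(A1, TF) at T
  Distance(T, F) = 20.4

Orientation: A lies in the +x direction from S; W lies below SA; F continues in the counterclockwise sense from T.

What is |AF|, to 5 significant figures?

29.899

S is at the origin; S and A share the same y with |SA| = 15.3 and A on the +x side, so A = (15.300, 0.0000). Since A1 is tangent to SA there, WA ⟂ SA, so W = A + (0, -8.8) = (15.300, -8.8000). On A1, A sits at bearing 90° from W; a 79° counterclockwise sweep puts T at bearing 169°, so T = W + 8.8·(cos 169°, sin 169°) = (6.6617, -7.1209). A1 meets TF tangentially, so WT is at right angles to TF, so TF runs along (−sin 169°, cos 169°); with |TF| = 20.4, F = (2.7692, -27.146). Then |AF| = |F − A| = 29.899.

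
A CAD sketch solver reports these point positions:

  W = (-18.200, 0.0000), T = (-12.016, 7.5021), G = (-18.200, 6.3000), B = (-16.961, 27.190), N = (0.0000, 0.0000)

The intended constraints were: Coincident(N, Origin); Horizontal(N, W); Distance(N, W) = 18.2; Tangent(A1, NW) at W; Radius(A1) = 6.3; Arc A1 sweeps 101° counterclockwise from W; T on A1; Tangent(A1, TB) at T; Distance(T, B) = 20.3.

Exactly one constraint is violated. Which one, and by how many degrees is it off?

Tangent(A1, TB) at T — off by 3.10°.

N = (0.00, 0.00) ✓; N.y = 0.00, W.y = 0.00 ✓; |NW| = 18.20 ✓; ∠(GW, WN) = 90.00° ✓; |GW| = 6.300 ✓; bearing(G→T) − bearing(G→W) = 101.0° ✓; |GT| = 6.300 ✓; ∠(GT, TB) = 86.90° ✗; |TB| = 20.30 ✓.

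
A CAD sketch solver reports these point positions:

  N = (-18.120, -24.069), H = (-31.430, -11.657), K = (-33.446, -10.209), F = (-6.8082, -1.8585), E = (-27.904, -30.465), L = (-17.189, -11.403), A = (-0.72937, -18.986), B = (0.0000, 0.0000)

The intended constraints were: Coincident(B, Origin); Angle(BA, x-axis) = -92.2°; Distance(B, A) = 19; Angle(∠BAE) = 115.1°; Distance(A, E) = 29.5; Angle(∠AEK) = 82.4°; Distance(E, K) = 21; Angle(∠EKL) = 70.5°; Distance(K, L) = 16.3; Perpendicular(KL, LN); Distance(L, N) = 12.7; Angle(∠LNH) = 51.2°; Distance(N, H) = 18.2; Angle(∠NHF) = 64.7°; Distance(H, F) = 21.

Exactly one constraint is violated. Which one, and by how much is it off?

Distance(H, F) = 21 — off by 5.50.

B = (0.00, 0.00) ✓; BA at -92.20° ✓; |BA| = 19.00 ✓; ∠BAE = 115.1° ✓; |AE| = 29.50 ✓; ∠AEK = 82.40° ✓; |EK| = 21.00 ✓; ∠EKL = 70.50° ✓; |KL| = 16.30 ✓; ∠(KL, LN) = 90.00° ✓; |LN| = 12.70 ✓; ∠LNH = 51.20° ✓; |NH| = 18.20 ✓; ∠NHF = 64.70° ✓; |HF| = 26.50 ✗.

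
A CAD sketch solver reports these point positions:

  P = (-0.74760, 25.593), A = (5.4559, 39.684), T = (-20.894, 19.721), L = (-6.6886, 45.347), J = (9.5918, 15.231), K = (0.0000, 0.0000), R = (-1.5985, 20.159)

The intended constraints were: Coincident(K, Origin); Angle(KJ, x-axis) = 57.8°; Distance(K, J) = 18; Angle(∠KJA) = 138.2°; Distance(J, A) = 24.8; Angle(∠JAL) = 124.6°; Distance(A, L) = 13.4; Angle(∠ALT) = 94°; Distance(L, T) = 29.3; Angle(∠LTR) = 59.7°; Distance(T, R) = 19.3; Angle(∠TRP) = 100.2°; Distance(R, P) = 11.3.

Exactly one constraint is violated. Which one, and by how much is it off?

Distance(R, P) = 11.3 — off by 5.80.

K = (0.00, 0.00) ✓; KJ at 57.80° ✓; |KJ| = 18.00 ✓; ∠KJA = 138.2° ✓; |JA| = 24.80 ✓; ∠JAL = 124.6° ✓; |AL| = 13.40 ✓; ∠ALT = 94.00° ✓; |LT| = 29.30 ✓; ∠LTR = 59.70° ✓; |TR| = 19.30 ✓; ∠TRP = 100.2° ✓; |RP| = 5.500 ✗.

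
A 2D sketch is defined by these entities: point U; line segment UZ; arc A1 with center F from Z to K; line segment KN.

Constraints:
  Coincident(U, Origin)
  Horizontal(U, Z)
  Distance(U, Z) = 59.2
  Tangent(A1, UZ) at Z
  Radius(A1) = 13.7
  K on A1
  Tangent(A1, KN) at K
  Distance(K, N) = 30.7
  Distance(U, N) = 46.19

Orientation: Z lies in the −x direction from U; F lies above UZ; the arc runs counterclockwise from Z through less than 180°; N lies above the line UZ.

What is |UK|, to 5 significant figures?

47.841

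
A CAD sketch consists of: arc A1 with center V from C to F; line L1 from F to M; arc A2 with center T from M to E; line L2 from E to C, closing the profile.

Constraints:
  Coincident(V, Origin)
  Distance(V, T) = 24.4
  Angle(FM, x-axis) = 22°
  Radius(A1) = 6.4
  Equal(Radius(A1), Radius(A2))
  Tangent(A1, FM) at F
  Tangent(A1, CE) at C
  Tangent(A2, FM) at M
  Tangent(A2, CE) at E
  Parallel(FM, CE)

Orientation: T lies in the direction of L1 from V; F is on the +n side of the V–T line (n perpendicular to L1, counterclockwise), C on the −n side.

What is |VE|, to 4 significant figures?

25.23

Tangency of A1 to both parallel lines with radius 6.4 puts F and C at V ± 6.4·n: F = (-2.397, 5.934), C = (2.397, -5.934). Equal radii place M and E the same way about T: M = T + 6.4·n = (20.23, 15.07), E = T − 6.4·n = (25.02, 3.206). Then |VE| = |E − V| = 25.23.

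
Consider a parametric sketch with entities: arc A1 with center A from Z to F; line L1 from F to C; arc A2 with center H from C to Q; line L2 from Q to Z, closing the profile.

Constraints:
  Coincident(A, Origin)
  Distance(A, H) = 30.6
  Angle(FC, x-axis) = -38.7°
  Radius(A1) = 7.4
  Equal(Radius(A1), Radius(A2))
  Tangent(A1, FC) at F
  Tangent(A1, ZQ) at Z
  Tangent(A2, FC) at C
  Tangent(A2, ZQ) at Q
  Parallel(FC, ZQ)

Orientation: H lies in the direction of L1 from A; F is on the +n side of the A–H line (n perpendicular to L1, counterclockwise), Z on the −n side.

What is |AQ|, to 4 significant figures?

31.48

Tangency of A1 to both parallel lines with radius 7.4 puts F and Z at A ± 7.4·n: F = (4.627, 5.775), Z = (-4.627, -5.775). Equal radii place C and Q the same way about H: C = H + 7.4·n = (28.51, -13.36), Q = H − 7.4·n = (19.25, -24.91). Then |AQ| = |Q − A| = 31.48.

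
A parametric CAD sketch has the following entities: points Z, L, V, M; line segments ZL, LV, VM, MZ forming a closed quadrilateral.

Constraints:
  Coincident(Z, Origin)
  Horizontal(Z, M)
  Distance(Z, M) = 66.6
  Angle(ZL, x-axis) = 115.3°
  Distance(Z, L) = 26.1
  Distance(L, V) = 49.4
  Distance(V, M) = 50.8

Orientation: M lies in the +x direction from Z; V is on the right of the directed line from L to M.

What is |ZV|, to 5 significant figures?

24.372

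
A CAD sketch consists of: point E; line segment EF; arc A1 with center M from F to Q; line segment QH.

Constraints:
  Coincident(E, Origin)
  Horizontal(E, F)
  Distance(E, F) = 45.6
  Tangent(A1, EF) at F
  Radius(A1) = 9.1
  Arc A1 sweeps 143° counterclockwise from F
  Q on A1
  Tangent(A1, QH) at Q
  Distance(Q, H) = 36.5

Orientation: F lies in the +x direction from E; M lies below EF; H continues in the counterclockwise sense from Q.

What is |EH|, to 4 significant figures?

79.17

E is at the origin; E and F share the same y with |EF| = 45.6 and F on the +x side, so F = (45.60, 0.000). Tangency of A1 to EF means the radius MF is perpendicular to EF, so M = F + (0, -9.1) = (45.60, -9.100). On A1, F sits at bearing 90° from M; a 143° counterclockwise sweep puts Q at bearing 233°, so Q = M + 9.1·(cos 233°, sin 233°) = (40.12, -16.37). Tangency of A1 to QH means the radius MQ is perpendicular to QH, so QH runs along (−sin 233°, cos 233°); with |QH| = 36.5, H = (69.27, -38.33). Then |EH| = |H − E| = 79.17.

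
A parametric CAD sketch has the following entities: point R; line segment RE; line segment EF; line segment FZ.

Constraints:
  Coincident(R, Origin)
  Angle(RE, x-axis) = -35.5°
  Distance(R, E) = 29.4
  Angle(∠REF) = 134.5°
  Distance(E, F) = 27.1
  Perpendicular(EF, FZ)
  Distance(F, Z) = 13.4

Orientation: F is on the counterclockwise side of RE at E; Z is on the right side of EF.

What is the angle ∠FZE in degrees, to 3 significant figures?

63.7°

∠REF = 134.5°, so EF runs at -35.5° + (180° − 134.5°) = 10.0° from the x-axis; with |EF| = 27.1, F = E + 27.1·(cos 10.0°, sin 10.0°) = (50.6, -12.4). EF ⟂ FZ; with |FZ| = 13.4 on the right of EF, Z = F + 13.4·(0.174, -0.985) = (53.0, -25.6). Then cos ∠FZE = ZF·ZE / (|ZF||ZE|), giving 63.7°.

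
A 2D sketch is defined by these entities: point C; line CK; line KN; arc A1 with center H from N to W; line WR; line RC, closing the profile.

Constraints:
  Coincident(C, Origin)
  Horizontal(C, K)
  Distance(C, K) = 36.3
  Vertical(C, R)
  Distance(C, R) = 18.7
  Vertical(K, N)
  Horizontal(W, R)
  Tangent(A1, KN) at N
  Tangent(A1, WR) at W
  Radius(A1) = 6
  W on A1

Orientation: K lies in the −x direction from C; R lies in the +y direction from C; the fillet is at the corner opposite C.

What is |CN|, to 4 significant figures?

38.46

C is at the origin; CK is horizontal with |CK| = 36.3 and K on the −x side, so K = (-36.30, 0.000). C and R share the same x with |CR| = 18.7 and R on the +y side, so R = (0.000, 18.70). The virtual corner opposite C is at (-36.30, 18.70). Tangency of A1 to KN means the radius HN is perpendicular to KN and A1 meets WR tangentially, so HW is at right angles to WR, with radius 6.0, so the center H sits 6.0 in from both sides at H = (-30.30, 12.70). That places the tangent points at N = (-36.30, 12.70) on KN and W = (-30.30, 18.70) on WR. Then |CN| = |N − C| = 38.46.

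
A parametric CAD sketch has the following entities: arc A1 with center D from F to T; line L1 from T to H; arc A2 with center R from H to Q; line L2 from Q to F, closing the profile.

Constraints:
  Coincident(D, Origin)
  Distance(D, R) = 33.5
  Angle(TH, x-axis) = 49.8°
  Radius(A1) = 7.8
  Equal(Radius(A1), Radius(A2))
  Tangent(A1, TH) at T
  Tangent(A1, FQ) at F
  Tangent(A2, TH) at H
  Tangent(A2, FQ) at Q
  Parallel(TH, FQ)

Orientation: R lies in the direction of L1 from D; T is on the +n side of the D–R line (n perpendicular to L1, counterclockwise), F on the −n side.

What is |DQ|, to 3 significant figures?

34.4

The slot axis is L1's direction at 49.8°, so u = (cos 49.8°, sin 49.8°) = (0.645, 0.764) and n = (−sin 49.8°, cos 49.8°) = (-0.764, 0.645). D is at the origin and R lies 33.5 along u from D, so R = 33.5·u = (21.6, 25.6). Tangency of A1 to both parallel lines with radius 7.8 puts T and F at D ± 7.8·n: T = (-5.96, 5.03), F = (5.96, -5.03). Equal radii place H and Q the same way about R: H = R + 7.8·n = (15.7, 30.6), Q = R − 7.8·n = (27.6, 20.6). Then |DQ| = |Q − D| = 34.4.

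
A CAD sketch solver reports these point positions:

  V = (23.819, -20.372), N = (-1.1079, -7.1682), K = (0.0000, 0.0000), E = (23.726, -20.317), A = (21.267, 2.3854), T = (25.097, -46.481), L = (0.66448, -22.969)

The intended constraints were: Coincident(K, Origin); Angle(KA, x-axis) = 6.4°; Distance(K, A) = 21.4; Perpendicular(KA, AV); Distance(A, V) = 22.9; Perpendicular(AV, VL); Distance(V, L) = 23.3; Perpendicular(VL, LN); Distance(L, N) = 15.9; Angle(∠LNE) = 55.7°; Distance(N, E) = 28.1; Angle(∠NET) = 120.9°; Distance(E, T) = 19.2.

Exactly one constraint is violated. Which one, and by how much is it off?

Distance(E, T) = 19.2 — off by 7.00.

K = (0.00, 0.00) ✓; KA at 6.400° ✓; |KA| = 21.40 ✓; ∠(KA, AV) = 90.00° ✓; |AV| = 22.90 ✓; ∠(AV, VL) = 90.00° ✓; |VL| = 23.30 ✓; ∠(VL, LN) = 90.00° ✓; |LN| = 15.90 ✓; ∠LNE = 55.70° ✓; |NE| = 28.10 ✓; ∠NET = 120.9° ✓; |ET| = 26.20 ✗.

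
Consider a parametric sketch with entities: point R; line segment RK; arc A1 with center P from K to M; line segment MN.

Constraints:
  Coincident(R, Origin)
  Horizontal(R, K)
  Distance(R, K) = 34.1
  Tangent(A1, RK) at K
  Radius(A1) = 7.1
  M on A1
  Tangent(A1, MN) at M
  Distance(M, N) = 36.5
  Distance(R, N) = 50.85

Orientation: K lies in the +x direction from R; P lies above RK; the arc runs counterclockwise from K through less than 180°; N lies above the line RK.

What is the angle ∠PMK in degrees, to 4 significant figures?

33.50°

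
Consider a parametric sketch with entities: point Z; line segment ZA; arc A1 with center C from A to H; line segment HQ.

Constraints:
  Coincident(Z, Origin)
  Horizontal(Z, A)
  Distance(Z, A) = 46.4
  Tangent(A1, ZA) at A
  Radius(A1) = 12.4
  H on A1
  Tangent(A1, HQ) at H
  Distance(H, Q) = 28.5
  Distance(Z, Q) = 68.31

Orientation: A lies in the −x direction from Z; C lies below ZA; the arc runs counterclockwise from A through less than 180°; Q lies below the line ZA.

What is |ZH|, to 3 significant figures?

60.4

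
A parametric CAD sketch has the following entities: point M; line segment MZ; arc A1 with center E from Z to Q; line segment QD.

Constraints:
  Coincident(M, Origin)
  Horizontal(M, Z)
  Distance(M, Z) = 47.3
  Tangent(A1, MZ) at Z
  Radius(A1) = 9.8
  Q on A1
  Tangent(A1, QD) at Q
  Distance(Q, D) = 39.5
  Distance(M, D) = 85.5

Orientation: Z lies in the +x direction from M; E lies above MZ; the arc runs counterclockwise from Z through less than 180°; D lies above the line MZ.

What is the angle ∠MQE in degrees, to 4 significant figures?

36.72°

Checks: |MZ| = 47.30 ✓; |EQ| = 9.800 ✓; ∠(EQ, QD) = 90.00° ✓; |QD| = 39.50 ✓; |MD| = 85.50 ✓.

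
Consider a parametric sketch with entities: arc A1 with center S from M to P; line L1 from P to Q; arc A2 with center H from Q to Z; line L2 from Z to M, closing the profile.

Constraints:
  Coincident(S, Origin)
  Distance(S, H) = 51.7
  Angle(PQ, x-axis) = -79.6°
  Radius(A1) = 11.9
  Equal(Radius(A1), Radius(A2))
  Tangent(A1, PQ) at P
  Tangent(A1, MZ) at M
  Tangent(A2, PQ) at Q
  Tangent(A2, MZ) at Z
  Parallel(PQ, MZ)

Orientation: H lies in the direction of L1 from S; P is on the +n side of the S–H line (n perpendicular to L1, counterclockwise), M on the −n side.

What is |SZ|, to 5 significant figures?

53.052

The slot axis is L1's direction at -79.6°, so u = (cos -79.6°, sin -79.6°) = (0.18052, -0.98357) and n = (−sin -79.6°, cos -79.6°) = (0.98357, 0.18052). S is at the origin and H lies 51.7 along u from S, so H = 51.7·u = (9.3328, -50.851). Tangency of A1 to both parallel lines with radius 11.9 puts P and M at S ± 11.9·n: P = (11.705, 2.1482), M = (-11.705, -2.1482). Equal radii place Q and Z the same way about H: Q = H + 11.9·n = (21.037, -48.702), Z = H − 11.9·n = (-2.3717, -52.999). Then |SZ| = |Z − S| = 53.052.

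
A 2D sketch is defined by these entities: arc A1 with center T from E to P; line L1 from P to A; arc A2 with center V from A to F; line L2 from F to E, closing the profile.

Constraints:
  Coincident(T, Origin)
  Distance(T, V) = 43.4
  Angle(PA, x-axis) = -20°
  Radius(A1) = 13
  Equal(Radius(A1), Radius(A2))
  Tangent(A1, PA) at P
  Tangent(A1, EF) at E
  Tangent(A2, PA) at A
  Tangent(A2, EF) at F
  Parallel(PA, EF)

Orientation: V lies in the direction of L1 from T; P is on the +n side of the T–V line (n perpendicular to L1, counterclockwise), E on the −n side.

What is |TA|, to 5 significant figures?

45.305

The slot axis is L1's direction at -20.0°, so u = (cos -20.0°, sin -20.0°) = (0.93969, -0.34202) and n = (−sin -20.0°, cos -20.0°) = (0.34202, 0.93969). T is at the origin and V lies 43.4 along u from T, so V = 43.4·u = (40.783, -14.844). Tangency of A1 to both parallel lines with radius 13.0 puts P and E at T ± 13.0·n: P = (4.4463, 12.216), E = (-4.4463, -12.216). Equal radii place A and F the same way about V: A = V + 13.0·n = (45.229, -2.6277), F = V − 13.0·n = (36.336, -27.060). Then |TA| = |A − T| = 45.305.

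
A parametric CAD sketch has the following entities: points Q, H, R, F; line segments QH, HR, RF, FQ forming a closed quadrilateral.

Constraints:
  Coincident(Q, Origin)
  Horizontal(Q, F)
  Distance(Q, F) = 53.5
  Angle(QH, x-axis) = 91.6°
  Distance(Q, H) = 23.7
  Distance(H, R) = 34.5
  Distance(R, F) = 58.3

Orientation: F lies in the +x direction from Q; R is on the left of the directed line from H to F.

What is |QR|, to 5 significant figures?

54.186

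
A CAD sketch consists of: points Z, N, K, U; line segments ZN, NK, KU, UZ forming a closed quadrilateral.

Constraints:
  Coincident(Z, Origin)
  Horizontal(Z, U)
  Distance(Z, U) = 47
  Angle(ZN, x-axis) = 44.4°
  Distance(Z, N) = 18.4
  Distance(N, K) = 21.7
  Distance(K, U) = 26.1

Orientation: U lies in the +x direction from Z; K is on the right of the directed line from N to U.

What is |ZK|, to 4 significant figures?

22.95

Z is at the origin; Z and U share the same y with |ZU| = 47.0 and U in +x, so U = (47.0, 0). ZN runs at 44.4° with |ZN| = 18.4, so N = (13.15, 12.87). K is determined by |NK| = 21.7 and |KU| = 26.1 together: it lies at the intersection of circle(N, 21.7) and circle(U, 26.1). With |NU| = 36.22, the foot of the radical line on NU is 15.21 from N and the perpendicular offset is √(21.7² − 15.21²) = 15.48. Taking the right-of-NU solution: K = (21.86, -7.001).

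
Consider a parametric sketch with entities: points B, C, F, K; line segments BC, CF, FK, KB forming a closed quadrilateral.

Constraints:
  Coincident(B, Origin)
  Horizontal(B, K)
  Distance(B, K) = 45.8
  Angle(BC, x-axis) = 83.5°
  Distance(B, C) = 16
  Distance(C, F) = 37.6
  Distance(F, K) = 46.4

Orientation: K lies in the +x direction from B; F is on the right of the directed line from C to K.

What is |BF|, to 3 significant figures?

22.1

B is at the origin; BK is horizontal with |BK| = 45.8 and K in +x, so K = (45.8, 0). BC runs at 83.5° with |BC| = 16.0, so C = (1.81, 15.9). F is determined by |CF| = 37.6 and |FK| = 46.4 together: it lies at the intersection of circle(C, 37.6) and circle(K, 46.4). With |CK| = 46.8, the foot of the radical line on CK is 15.5 from C and the perpendicular offset is √(37.6² − 15.5²) = 34.3. Taking the right-of-CK solution: F = (4.73, -21.6).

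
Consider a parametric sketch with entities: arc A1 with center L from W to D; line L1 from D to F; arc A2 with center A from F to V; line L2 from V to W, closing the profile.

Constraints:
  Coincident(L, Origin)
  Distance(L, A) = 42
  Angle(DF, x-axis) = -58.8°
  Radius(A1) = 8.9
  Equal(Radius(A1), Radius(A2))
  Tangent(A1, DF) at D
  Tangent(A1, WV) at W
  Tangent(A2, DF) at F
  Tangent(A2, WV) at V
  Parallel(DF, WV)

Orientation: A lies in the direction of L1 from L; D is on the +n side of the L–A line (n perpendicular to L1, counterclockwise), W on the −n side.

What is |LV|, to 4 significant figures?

42.93

The slot axis is L1's direction at -58.8°, so u = (cos -58.8°, sin -58.8°) = (0.5180, -0.8554) and n = (−sin -58.8°, cos -58.8°) = (0.8554, 0.5180). L is at the origin and A lies 42.0 along u from L, so A = 42.0·u = (21.76, -35.93). Tangency of A1 to both parallel lines with radius 8.9 puts D and W at L ± 8.9·n: D = (7.613, 4.610), W = (-7.613, -4.610). Equal radii place F and V the same way about A: F = A + 8.9·n = (29.37, -31.31), V = A − 8.9·n = (14.14, -40.54). Then |LV| = |V − L| = 42.93.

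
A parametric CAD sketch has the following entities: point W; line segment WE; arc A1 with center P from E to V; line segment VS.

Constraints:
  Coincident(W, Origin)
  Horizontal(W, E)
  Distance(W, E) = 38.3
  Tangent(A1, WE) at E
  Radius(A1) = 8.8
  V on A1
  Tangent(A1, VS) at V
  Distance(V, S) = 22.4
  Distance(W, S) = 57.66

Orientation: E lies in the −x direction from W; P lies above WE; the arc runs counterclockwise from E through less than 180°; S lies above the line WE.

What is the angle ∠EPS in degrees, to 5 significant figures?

153.52°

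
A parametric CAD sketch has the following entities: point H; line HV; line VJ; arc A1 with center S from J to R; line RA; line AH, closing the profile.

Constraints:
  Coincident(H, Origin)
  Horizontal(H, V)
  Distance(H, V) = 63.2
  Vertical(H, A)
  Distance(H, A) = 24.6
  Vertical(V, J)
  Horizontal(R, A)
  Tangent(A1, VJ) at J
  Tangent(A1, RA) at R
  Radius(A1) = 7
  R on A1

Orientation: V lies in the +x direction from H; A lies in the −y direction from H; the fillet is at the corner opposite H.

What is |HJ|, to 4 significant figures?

65.60

H is at the origin; HV is horizontal with |HV| = 63.2 and V on the +x side, so V = (63.20, 0.000). H and A share the same x with |HA| = 24.6 and A on the −y side, so A = (0.000, -24.60). The virtual corner opposite H is at (63.20, -24.60). Since A1 is tangent to VJ there, SJ ⟂ VJ and A1 meets RA tangentially, so SR is at right angles to RA, with radius 7.0, so the center S sits 7.0 in from both sides at S = (56.20, -17.60). That places the tangent points at J = (63.20, -17.60) on VJ and R = (56.20, -24.60) on RA. Then |HJ| = |J − H| = 65.60.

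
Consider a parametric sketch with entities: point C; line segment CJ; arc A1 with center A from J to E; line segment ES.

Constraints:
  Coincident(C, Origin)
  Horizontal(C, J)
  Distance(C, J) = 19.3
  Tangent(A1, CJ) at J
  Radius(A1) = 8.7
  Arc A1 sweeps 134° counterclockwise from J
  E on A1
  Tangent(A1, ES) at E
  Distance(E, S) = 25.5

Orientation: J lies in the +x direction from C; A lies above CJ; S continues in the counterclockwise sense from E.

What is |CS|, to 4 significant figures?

34.00

On A1, J sits at bearing -90° from A; a 134° counterclockwise sweep puts E at bearing 44°, so E = A + 8.7·(cos 44°, sin 44°) = (25.56, 14.74). Since A1 is tangent to ES there, AE ⟂ ES, so ES runs along (−sin 44°, cos 44°); with |ES| = 25.5, S = (7.844, 33.09). Then |CS| = |S − C| = 34.00.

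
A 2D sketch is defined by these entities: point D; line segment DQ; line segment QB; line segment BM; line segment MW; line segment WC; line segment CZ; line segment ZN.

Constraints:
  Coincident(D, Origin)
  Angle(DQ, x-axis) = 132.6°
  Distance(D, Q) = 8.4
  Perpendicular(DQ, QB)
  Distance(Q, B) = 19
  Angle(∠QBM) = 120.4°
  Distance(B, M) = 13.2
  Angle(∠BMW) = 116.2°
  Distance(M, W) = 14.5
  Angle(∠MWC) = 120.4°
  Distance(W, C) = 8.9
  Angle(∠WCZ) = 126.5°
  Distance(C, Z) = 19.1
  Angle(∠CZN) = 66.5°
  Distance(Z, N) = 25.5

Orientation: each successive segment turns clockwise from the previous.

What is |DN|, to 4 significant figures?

24.07

∠WCZ = 126.5° gives CZ at 166.1° from the x-axis; with |CZ| = 19.1, Z = (-2.157, -0.2136). ∠CZN = 66.5° gives ZN at 52.60° from the x-axis; with |ZN| = 25.5, N = (13.33, 20.04). Then |DN| = |N − D| = 24.07.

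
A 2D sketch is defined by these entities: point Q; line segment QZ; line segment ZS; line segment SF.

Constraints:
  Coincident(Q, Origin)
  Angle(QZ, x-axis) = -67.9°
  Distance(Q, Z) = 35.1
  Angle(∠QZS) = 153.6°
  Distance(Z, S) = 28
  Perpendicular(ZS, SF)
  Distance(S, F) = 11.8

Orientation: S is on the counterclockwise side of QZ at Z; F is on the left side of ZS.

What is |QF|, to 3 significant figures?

59.6

Q is at the origin; QZ runs at -67.9° with length 35.1, so Z = 35.1·(cos -67.9°, sin -67.9°) = (13.2, -32.5). ∠QZS = 153.6°, so ZS runs at -67.9° + (180° − 153.6°) = -41.5° from the x-axis; with |ZS| = 28.0, S = Z + 28.0·(cos -41.5°, sin -41.5°) = (34.2, -51.1). The perpendicularity gives SF at right angles to ZS; with |SF| = 11.8 on the left of ZS, F = S + 11.8·(0.663, 0.749) = (42.0, -42.2). Then |QF| = |F − Q| = 59.6.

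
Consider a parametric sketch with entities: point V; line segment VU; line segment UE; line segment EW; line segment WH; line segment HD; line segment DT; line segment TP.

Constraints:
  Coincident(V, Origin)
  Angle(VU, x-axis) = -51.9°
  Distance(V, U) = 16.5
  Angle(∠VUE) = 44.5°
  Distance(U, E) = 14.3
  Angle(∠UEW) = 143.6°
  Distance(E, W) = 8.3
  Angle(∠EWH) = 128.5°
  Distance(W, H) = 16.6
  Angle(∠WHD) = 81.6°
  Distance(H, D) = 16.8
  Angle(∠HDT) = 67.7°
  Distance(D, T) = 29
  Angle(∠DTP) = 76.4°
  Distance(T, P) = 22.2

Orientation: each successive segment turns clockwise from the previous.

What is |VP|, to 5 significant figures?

23.577

∠HDT = 67.7° gives DT at -126.00° from the x-axis; with |DT| = 29.0, T = (-9.1808, -16.309). ∠DTP = 76.4° gives TP at 130.40° from the x-axis; with |TP| = 22.2, P = (-23.569, 0.59694). Then |VP| = |P − V| = 23.577.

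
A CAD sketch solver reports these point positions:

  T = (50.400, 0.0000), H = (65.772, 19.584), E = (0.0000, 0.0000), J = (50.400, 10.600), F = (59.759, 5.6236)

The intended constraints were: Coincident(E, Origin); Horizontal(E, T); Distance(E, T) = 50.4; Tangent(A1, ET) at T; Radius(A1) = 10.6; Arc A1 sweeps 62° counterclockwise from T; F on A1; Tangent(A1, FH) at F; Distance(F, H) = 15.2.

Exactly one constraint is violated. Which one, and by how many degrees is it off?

Tangent(A1, FH) at F — off by 4.70°.

E = (0.00, 0.00) ✓; E.y = 0.00, T.y = 0.00 ✓; |ET| = 50.40 ✓; ∠(JT, TE) = 90.00° ✓; |JT| = 10.60 ✓; bearing(J→F) − bearing(J→T) = 62.00° ✓; |JF| = 10.60 ✓; ∠(JF, FH) = 85.30° ✗; |FH| = 15.20 ✓.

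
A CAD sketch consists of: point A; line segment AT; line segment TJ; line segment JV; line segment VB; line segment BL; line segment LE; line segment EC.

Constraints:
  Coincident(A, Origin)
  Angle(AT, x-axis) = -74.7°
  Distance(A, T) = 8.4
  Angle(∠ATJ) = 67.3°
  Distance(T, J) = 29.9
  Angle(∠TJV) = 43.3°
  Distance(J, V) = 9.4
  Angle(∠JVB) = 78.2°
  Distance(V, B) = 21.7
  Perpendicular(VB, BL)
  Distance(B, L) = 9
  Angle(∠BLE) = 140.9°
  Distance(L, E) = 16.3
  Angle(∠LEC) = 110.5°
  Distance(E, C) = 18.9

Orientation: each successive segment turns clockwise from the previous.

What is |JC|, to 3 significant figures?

10.6

A is at the origin; AT runs at -74.7° with length 8.4, so T = (2.22, -8.10). ∠ATJ = 67.3° gives TJ at 173° from the x-axis; with |TJ| = 29.9, J = (-27.4, -4.25). ∠TJV = 43.3° gives JV at 35.9° from the x-axis; with |JV| = 9.4, V = (-19.8, 1.26). ∠JVB = 78.2° gives VB at -65.9° from the x-axis; with |VB| = 21.7, B = (-11.0, -18.5). VB ⟂ BL, so BL runs at -156°; with |BL| = 9.0, L = (-19.2, -22.2). ∠BLE = 140.9° gives LE at 165° from the x-axis; with |LE| = 16.3, E = (-34.9, -18.0). ∠LEC = 110.5° gives EC at 95.5° from the x-axis; with |EC| = 18.9, C = (-36.7, 0.809). Then |JC| = |C − J| = 10.6.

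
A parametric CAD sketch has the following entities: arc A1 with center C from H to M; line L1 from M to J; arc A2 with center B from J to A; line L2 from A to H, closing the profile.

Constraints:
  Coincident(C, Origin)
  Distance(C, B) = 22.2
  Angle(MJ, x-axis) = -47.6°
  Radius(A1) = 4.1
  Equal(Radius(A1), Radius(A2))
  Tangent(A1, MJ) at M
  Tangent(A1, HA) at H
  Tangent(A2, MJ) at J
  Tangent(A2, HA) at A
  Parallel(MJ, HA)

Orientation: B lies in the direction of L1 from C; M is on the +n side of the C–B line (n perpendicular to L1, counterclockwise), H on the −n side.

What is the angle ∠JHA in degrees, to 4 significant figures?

20.27°

The slot axis is L1's direction at -47.6°, so u = (cos -47.6°, sin -47.6°) = (0.6743, -0.7385) and n = (−sin -47.6°, cos -47.6°) = (0.7385, 0.6743). C is at the origin and B lies 22.2 along u from C, so B = 22.2·u = (14.97, -16.39). Tangency of A1 to both parallel lines with radius 4.1 puts M and H at C ± 4.1·n: M = (3.028, 2.765), H = (-3.028, -2.765). Equal radii place J and A the same way about B: J = B + 4.1·n = (18.00, -13.63), A = B − 4.1·n = (11.94, -19.16). Then cos ∠JHA = HJ·HA / (|HJ||HA|), giving 20.27°.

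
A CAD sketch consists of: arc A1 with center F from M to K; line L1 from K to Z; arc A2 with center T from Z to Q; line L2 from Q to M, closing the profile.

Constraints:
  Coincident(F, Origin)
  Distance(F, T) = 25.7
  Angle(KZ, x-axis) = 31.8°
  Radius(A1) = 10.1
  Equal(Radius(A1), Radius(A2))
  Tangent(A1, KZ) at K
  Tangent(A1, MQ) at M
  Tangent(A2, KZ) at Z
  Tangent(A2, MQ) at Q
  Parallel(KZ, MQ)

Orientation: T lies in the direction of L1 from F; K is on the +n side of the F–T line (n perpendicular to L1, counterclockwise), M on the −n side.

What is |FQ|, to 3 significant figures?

27.6

Tangency of A1 to both parallel lines with radius 10.1 puts K and M at F ± 10.1·n: K = (-5.32, 8.58), M = (5.32, -8.58). Equal radii place Z and Q the same way about T: Z = T + 10.1·n = (16.5, 22.1), Q = T − 10.1·n = (27.2, 4.96). Then |FQ| = |Q − F| = 27.6.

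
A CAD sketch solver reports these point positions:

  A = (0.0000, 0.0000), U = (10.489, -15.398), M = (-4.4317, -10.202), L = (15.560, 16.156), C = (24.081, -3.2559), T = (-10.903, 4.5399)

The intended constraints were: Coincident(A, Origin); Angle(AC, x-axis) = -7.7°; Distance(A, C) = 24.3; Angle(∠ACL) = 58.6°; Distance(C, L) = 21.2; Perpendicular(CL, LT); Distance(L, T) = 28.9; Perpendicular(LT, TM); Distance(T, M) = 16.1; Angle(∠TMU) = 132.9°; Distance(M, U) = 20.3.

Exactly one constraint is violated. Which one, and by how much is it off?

Distance(M, U) = 20.3 — off by 4.50.

A = (0.00, 0.00) ✓; AC at -7.700° ✓; |AC| = 24.30 ✓; ∠ACL = 58.60° ✓; |CL| = 21.20 ✓; ∠(CL, LT) = 90.00° ✓; |LT| = 28.90 ✓; ∠(LT, TM) = 90.00° ✓; |TM| = 16.10 ✓; ∠TMU = 132.9° ✓; |MU| = 15.80 ✗.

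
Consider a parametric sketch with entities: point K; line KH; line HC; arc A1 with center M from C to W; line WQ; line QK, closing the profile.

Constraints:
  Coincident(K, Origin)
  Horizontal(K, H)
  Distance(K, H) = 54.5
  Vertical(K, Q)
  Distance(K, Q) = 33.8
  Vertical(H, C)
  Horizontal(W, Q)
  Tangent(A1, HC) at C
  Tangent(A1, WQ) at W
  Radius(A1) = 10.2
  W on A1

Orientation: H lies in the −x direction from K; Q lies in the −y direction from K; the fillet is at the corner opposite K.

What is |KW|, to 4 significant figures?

55.72

The virtual corner opposite K is at (-54.50, -33.80). A1 meets HC tangentially, so MC is at right angles to HC and the tangent condition forces MW to be normal to WQ, with radius 10.2, so the center M sits 10.2 in from both sides at M = (-44.30, -23.60). That places the tangent points at C = (-54.50, -23.60) on HC and W = (-44.30, -33.80) on WQ. Then |KW| = |W − K| = 55.72.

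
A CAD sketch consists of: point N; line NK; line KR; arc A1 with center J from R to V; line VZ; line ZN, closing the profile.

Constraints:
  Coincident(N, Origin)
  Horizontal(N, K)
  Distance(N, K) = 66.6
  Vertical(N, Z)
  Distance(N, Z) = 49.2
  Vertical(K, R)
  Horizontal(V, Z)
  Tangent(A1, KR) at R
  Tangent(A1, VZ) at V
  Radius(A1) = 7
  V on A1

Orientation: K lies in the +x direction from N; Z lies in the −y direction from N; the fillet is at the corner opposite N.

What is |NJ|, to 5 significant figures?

73.027

N and Z share the same x with |NZ| = 49.2 and Z on the −y side, so Z = (0.0000, -49.200). The virtual corner opposite N is at (66.600, -49.200). A1 meets KR tangentially, so JR is at right angles to KR and the tangent condition forces JV to be normal to VZ, with radius 7.0, so the center J sits 7.0 in from both sides at J = (59.600, -42.200). Then |NJ| = |J − N| = 73.027.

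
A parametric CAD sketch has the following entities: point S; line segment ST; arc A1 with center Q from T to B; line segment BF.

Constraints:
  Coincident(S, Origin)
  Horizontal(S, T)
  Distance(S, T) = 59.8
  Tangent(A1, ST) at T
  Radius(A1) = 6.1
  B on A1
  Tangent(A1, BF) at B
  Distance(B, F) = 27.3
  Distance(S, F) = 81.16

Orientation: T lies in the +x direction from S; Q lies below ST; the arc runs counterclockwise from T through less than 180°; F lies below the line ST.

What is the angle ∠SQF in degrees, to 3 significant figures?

131°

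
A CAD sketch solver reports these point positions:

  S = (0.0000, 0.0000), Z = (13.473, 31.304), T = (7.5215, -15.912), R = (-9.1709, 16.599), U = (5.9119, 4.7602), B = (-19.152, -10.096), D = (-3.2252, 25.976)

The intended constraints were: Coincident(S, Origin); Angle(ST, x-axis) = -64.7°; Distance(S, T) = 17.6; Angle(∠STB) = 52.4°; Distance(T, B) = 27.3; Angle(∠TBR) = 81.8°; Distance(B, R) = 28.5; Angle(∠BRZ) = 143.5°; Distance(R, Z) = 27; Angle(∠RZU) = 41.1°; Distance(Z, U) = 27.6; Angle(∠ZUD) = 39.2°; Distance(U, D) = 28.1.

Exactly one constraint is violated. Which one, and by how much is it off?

Distance(U, D) = 28.1 — off by 5.00.

S = (0.00, 0.00) ✓; ST at -64.70° ✓; |ST| = 17.60 ✓; ∠STB = 52.40° ✓; |TB| = 27.30 ✓; ∠TBR = 81.80° ✓; |BR| = 28.50 ✓; ∠BRZ = 143.5° ✓; |RZ| = 27.00 ✓; ∠RZU = 41.10° ✓; |ZU| = 27.60 ✓; ∠ZUD = 39.20° ✓; |UD| = 23.10 ✗.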